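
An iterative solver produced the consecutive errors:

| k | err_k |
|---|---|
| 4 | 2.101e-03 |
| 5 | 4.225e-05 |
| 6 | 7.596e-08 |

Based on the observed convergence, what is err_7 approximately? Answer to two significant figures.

2.7e-12

First estimate the order: p ≈ ln(err_6/err_5) / ln(err_5/err_4) = ln(7.596e-08/4.225e-05)/ln(4.225e-05/2.101e-03) = ln(0.00179787)/ln(0.0201095) ≈ 1.6181.
Then err_7 ≈ err_6·(err_6/err_5)^p = 7.596e-08·(0.00179787)^1.6181 = 7.596e-08·3.61347e-05 ≈ 2.745e-12.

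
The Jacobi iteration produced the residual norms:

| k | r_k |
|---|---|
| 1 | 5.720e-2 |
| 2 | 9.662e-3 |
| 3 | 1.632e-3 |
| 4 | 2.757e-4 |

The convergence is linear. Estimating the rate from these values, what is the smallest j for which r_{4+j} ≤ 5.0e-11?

9

Rate ρ ≈ r_4/r_3 = 2.757e-4/1.632e-3 = 0.1689.
After j more steps, r_{4+j} ≈ 2.757e-4·ρ^j; need ρ^j ≤ 5.0e-11/2.757e-4 = 1.81357e-07.
j ≥ ln(1.81357e-07)/ln(0.1689) = -15.5228/-1.77845 = 8.728.
So 9 more iterations are needed.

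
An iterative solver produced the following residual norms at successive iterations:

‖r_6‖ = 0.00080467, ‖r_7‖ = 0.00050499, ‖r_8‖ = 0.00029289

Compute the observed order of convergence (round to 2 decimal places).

1.17

p ≈ ln(‖r_8‖/‖r_7‖) / ln(‖r_7‖/‖r_6‖)
  = ln(0.00029289/0.00050499) / ln(0.00050499/0.00080467)
  = ln(0.579992) / ln(0.627574)
  = -0.54474 / -0.46589 ≈ 1.16925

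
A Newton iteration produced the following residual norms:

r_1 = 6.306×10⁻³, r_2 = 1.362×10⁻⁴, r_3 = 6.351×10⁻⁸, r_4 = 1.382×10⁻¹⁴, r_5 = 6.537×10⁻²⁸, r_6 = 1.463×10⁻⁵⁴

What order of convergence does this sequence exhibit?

Consecutive ratios: r_6/r_5 = 1.463×10⁻⁵⁴/6.537×10⁻²⁸ = 2.23803e-27, r_5/r_4 = 6.537×10⁻²⁸/1.382×10⁻¹⁴ = 4.7301e-14.
p ≈ ln(2.23803e-27)/ln(4.7301e-14) = -61.3642/-30.6822 ≈ 2.00.
So the convergence is quadratic (order 2).

2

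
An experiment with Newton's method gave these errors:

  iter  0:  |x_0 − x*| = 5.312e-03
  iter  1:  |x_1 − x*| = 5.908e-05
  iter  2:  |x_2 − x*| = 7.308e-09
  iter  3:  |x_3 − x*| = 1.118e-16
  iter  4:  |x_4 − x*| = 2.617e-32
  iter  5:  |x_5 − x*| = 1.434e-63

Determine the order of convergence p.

2

Consecutive ratios: |x_5 − x*|/|x_4 − x*| = 1.434e-63/2.617e-32 = 5.47956e-32, |x_4 − x*|/|x_3 − x*| = 2.617e-32/1.118e-16 = 2.34079e-16.
p ≈ ln(5.47956e-32)/ln(2.34079e-16) = -71.9817/-35.9909 ≈ 2.00.
So the convergence is quadratic (order 2).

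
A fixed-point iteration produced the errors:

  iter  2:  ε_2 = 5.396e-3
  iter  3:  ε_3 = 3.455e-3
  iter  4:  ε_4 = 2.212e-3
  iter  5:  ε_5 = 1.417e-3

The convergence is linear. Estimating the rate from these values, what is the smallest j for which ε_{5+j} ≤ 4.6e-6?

Rate ρ ≈ ε_5/ε_4 = 1.417e-3/2.212e-3 = 0.6406.
After j more steps, ε_{5+j} ≈ 1.417e-3·ρ^j; need ρ^j ≤ 4.6e-6/1.417e-3 = 0.00324629.
j ≥ ln(0.00324629)/ln(0.6406) = -5.7302/-0.44535 = 12.867.
So 13 more iterations are needed.

13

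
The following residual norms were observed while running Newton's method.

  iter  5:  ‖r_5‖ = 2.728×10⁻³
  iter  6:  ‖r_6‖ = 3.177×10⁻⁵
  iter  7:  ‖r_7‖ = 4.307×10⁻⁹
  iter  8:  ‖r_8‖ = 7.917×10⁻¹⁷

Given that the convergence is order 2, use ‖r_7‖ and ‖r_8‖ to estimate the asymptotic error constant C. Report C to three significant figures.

C ≈ ‖r_8‖ / ‖r_7‖^2
  = 7.917×10⁻¹⁷ / (4.307×10⁻⁹)^2
  = 7.917×10⁻¹⁷ / 1.85502e-17 ≈ 4.2679

4.27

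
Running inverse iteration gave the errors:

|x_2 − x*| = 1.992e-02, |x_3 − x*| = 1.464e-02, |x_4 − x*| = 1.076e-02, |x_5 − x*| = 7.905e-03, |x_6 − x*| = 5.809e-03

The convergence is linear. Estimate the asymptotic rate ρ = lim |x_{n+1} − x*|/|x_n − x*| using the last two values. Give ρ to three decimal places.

0.735

ρ ≈ |x_6 − x*|/|x_5 − x*| = 5.809e-03/7.905e-03 = 0.73485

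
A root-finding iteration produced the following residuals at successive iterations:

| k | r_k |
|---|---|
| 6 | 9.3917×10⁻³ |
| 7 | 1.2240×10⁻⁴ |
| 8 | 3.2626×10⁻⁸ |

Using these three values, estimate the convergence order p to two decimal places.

p ≈ ln(r_8/r_7) / ln(r_7/r_6)
  = ln(3.2626×10⁻⁸/1.2240×10⁻⁴) / ln(1.2240×10⁻⁴/9.3917×10⁻³)
  = ln(0.000266552) / ln(0.0130328)
  = -8.22994 / -4.34029 ≈ 1.89617

1.90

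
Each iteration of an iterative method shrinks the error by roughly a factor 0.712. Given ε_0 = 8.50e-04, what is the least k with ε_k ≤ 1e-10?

After k steps, ε_k ≈ 8.50e-04·0.712^k.
Need 0.712^k ≤ 1e-10/8.50e-04 = 1.17647e-07.
k ≥ ln(1.17647e-07)/ln(0.712) = -15.9556/-0.33968 = 46.972.
Smallest integer k = 47.

47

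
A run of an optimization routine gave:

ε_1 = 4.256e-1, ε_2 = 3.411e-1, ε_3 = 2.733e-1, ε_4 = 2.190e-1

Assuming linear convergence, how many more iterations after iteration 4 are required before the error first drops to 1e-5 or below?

Rate ρ ≈ ε_4/ε_3 = 2.190e-1/2.733e-1 = 0.8013.
After j more steps, ε_{4+j} ≈ 2.190e-1·ρ^j; need ρ^j ≤ 1e-5/2.190e-1 = 4.56621e-05.
j ≥ ln(4.56621e-05)/ln(0.8013) = -9.9942/-0.22152 = 45.116.
So 46 more iterations are needed.

46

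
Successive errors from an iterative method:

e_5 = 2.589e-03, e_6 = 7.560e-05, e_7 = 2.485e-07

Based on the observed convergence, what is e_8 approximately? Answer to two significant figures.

First estimate the order: p ≈ ln(e_7/e_6) / ln(e_6/e_5) = ln(2.485e-07/7.560e-05)/ln(7.560e-05/2.589e-03) = ln(0.00328704)/ln(0.0292005) ≈ 1.6181.
Then e_8 ≈ e_7·(e_7/e_6)^p = 2.485e-07·(0.00328704)^1.6181 = 2.485e-07·9.59273e-05 ≈ 2.384e-11.

2.4e-11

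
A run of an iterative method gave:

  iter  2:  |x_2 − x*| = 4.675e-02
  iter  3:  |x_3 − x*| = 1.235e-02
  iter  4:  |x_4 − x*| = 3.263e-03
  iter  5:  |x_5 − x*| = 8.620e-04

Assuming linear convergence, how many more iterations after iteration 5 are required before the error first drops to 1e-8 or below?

9

Rate ρ ≈ |x_5 − x*|/|x_4 − x*| = 8.620e-04/3.263e-03 = 0.2642.
After j more steps, |x_{5+j} − x*| ≈ 8.620e-04·ρ^j; need ρ^j ≤ 1e-8/8.620e-04 = 1.16009e-05.
j ≥ ln(1.16009e-05)/ln(0.2642) = -11.3644/-1.33105 = 8.538.
So 9 more iterations are needed.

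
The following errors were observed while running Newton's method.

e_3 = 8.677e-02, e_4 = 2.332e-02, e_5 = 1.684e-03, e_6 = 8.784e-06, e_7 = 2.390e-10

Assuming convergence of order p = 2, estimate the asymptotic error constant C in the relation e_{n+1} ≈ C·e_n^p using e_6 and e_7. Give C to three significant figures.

3.10

C ≈ e_7 / e_6^2
  = 2.390e-10 / (8.784e-06)^2
  = 2.390e-10 / 7.71587e-11 ≈ 3.0975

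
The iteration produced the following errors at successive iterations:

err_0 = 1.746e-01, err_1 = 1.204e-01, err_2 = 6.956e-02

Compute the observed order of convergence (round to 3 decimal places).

1.476

p ≈ ln(err_2/err_1) / ln(err_1/err_0)
  = ln(6.956e-02/1.204e-01) / ln(1.204e-01/1.746e-01)
  = ln(0.577741) / ln(0.689576)
  = -0.548630 / -0.371678 ≈ 1.476090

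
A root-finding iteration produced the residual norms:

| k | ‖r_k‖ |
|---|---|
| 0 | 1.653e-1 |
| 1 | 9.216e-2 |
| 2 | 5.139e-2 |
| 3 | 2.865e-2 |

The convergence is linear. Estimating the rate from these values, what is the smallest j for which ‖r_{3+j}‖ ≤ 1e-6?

Rate ρ ≈ ‖r_3‖/‖r_2‖ = 2.865e-2/5.139e-2 = 0.5575.
After j more steps, ‖r_{3+j}‖ ≈ 2.865e-2·ρ^j; need ρ^j ≤ 1e-6/2.865e-2 = 3.4904e-05.
j ≥ ln(3.4904e-05)/ln(0.5575) = -10.2629/-0.58429 = 17.565.
So 18 more iterations are needed.

18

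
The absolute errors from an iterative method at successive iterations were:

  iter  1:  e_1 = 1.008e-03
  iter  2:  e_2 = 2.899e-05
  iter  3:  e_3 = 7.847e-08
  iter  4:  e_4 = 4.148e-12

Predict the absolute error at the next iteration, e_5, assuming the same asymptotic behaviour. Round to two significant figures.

3.1e-19

First estimate the order: p ≈ ln(e_4/e_3) / ln(e_3/e_2) = ln(4.148e-12/7.847e-08)/ln(7.847e-08/2.899e-05) = ln(5.2861e-05)/ln(0.0027068) ≈ 1.6657.
Then e_5 ≈ e_4·(e_4/e_3)^p = 4.148e-12·(5.2861e-05)^1.6657 = 4.148e-12·7.51669e-08 ≈ 3.118e-19.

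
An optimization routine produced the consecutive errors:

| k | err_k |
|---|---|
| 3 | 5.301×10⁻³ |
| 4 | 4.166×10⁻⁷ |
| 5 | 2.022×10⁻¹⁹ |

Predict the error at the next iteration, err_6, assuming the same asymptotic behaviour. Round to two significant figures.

2.3e-56

First estimate the order: p ≈ ln(err_5/err_4) / ln(err_4/err_3) = ln(2.022×10⁻¹⁹/4.166×10⁻⁷)/ln(4.166×10⁻⁷/5.301×10⁻³) = ln(4.85358e-13)/ln(7.85889e-05) ≈ 3.0000.
Then err_6 ≈ err_5·(err_5/err_4)^p = 2.022×10⁻¹⁹·(4.85358e-13)^3.0000 = 2.022×10⁻¹⁹·1.14337e-37 ≈ 2.312e-56.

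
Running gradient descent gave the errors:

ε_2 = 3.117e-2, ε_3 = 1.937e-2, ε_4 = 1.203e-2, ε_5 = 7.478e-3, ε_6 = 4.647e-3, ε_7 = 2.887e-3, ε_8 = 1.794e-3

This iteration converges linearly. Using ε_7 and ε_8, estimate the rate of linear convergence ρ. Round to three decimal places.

0.621

ρ ≈ ε_8/ε_7 = 1.794e-3/2.887e-3 = 0.62141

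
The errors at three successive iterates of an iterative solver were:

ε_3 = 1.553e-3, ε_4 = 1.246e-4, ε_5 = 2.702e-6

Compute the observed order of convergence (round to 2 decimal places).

p ≈ ln(ε_5/ε_4) / ln(ε_4/ε_3)
  = ln(2.702e-6/1.246e-4) / ln(1.246e-4/1.553e-3)
  = ln(0.0216854) / ln(0.0802318)
  = -3.83112 / -2.52284 ≈ 1.51857

1.52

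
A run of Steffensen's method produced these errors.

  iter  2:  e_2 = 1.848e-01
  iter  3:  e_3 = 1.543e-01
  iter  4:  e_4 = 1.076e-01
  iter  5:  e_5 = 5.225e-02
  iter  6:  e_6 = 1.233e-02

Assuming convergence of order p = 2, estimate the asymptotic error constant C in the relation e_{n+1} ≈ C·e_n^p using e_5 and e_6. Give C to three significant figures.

4.52

C ≈ e_6 / e_5^2
  = 1.233e-02 / (5.225e-02)^2
  = 1.233e-02 / 0.00273006 ≈ 4.5164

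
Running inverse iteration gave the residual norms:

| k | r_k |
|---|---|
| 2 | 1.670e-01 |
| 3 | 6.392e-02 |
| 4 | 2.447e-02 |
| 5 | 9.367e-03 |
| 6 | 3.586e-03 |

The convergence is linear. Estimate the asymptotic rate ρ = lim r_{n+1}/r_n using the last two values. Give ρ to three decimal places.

ρ ≈ r_6/r_5 = 3.586e-03/9.367e-03 = 0.38283

0.383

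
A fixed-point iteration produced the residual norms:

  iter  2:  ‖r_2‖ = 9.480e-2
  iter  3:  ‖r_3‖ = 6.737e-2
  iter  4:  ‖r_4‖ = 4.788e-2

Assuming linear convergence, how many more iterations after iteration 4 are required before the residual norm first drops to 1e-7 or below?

Rate ρ ≈ ‖r_4‖/‖r_3‖ = 4.788e-2/6.737e-2 = 0.7107.
After j more steps, ‖r_{4+j}‖ ≈ 4.788e-2·ρ^j; need ρ^j ≤ 1e-7/4.788e-2 = 2.08855e-06.
j ≥ ln(2.08855e-06)/ln(0.7107) = -13.0790/-0.34150 = 38.299.
So 39 more iterations are needed.

39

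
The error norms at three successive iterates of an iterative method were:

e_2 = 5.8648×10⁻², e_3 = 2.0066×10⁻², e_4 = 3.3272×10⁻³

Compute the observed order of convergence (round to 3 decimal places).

1.675

p ≈ ln(e_4/e_3) / ln(e_3/e_2)
  = ln(3.3272×10⁻³/2.0066×10⁻²) / ln(2.0066×10⁻²/5.8648×10⁻²)
  = ln(0.165813) / ln(0.342143)
  = -1.796895 / -1.072527 ≈ 1.675384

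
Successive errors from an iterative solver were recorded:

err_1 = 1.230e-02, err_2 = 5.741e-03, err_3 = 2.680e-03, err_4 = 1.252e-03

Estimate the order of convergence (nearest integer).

Consecutive ratios: err_4/err_3 = 1.252e-03/2.680e-03 = 0.467164, err_3/err_2 = 2.680e-03/5.741e-03 = 0.466818.
p ≈ ln(0.467164)/ln(0.466818) = -0.7611/-0.7618 ≈ 1.00.
So the convergence is linear (order 1).

1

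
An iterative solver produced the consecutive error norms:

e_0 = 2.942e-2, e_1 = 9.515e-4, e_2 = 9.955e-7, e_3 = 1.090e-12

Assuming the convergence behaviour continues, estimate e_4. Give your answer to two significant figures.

1.3e-24

First estimate the order: p ≈ ln(e_3/e_2) / ln(e_2/e_1) = ln(1.090e-12/9.955e-7)/ln(9.955e-7/9.515e-4) = ln(1.09493e-06)/ln(0.00104624) ≈ 2.0000.
Then e_4 ≈ e_3·(e_3/e_2)^p = 1.090e-12·(1.09493e-06)^2.0000 = 1.090e-12·1.19887e-12 ≈ 1.307e-24.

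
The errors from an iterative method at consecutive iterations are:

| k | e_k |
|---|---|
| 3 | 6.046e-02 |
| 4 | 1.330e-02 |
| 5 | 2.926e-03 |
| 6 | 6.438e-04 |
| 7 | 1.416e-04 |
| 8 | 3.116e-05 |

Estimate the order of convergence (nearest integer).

Consecutive ratios: e_8/e_7 = 3.116e-05/1.416e-04 = 0.220056, e_7/e_6 = 1.416e-04/6.438e-04 = 0.219944.
p ≈ ln(0.220056)/ln(0.219944) = -1.5139/-1.5144 ≈ 1.00.
So the convergence is linear (order 1).

1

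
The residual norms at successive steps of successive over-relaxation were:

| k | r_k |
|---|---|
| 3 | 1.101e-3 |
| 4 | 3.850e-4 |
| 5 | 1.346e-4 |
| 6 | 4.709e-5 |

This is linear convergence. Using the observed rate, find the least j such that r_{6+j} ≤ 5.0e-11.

14

Rate ρ ≈ r_6/r_5 = 4.709e-5/1.346e-4 = 0.3499.
After j more steps, r_{6+j} ≈ 4.709e-5·ρ^j; need ρ^j ≤ 5.0e-11/4.709e-5 = 1.0618e-06.
j ≥ ln(1.0618e-06)/ln(0.3499) = -13.7555/-1.05011 = 13.099.
So 14 more iterations are needed.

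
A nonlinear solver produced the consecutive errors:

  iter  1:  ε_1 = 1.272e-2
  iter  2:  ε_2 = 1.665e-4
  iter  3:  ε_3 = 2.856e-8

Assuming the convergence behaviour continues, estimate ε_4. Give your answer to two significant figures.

8.4e-16

First estimate the order: p ≈ ln(ε_3/ε_2) / ln(ε_2/ε_1) = ln(2.856e-8/1.665e-4)/ln(1.665e-4/1.272e-2) = ln(0.000171532)/ln(0.0130896) ≈ 1.9997.
Then ε_4 ≈ ε_3·(ε_3/ε_2)^p = 2.856e-8·(0.000171532)^1.9997 = 2.856e-8·2.94999e-08 ≈ 8.425e-16.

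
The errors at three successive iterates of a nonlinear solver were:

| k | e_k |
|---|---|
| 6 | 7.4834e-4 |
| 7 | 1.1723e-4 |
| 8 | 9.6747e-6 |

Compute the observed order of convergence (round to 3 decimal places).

p ≈ ln(e_8/e_7) / ln(e_7/e_6)
  = ln(9.6747e-6/1.1723e-4) / ln(1.1723e-4/7.4834e-4)
  = ln(0.0825275) / ln(0.156653)
  = -2.494624 / -1.853722 ≈ 1.345738

1.346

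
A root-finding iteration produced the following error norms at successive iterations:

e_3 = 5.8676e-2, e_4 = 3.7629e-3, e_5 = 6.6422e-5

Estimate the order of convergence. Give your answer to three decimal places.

p ≈ ln(e_5/e_4) / ln(e_4/e_3)
  = ln(6.6422e-5/3.7629e-3) / ln(3.7629e-3/5.8676e-2)
  = ln(0.0176518) / ln(0.0641301)
  = -4.036918 / -2.746841 ≈ 1.469658

1.470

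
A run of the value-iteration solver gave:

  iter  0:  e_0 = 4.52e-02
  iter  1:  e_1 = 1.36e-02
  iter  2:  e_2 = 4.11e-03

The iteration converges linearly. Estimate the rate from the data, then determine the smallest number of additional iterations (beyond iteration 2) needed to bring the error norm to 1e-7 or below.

Rate ρ ≈ e_2/e_1 = 4.11e-03/1.36e-02 = 0.3022.
After j more steps, e_{2+j} ≈ 4.11e-03·ρ^j; need ρ^j ≤ 1e-7/4.11e-03 = 2.43309e-05.
j ≥ ln(2.43309e-05)/ln(0.3022) = -10.6238/-1.19667 = 8.878.
So 9 more iterations are needed.

9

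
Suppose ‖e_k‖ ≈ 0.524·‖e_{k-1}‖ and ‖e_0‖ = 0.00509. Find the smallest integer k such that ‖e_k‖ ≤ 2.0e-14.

41

After k steps, ‖e_k‖ ≈ 0.00509·0.524^k.
Need 0.524^k ≤ 2.0e-14/0.00509 = 3.92927e-12.
k ≥ ln(3.92927e-12)/ln(0.524) = -26.2626/-0.64626 = 40.638.
Smallest integer k = 41.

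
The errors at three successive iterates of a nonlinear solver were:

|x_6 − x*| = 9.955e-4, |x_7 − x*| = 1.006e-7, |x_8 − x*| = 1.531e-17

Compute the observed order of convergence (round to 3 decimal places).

p ≈ ln(|x_8 − x*|/|x_7 − x*|) / ln(|x_7 − x*|/|x_6 − x*|)
  = ln(1.531e-17/1.006e-7) / ln(1.006e-7/9.955e-4)
  = ln(1.52187e-10) / ln(0.000101055)
  = -22.605911 / -9.199846 ≈ 2.457205

2.457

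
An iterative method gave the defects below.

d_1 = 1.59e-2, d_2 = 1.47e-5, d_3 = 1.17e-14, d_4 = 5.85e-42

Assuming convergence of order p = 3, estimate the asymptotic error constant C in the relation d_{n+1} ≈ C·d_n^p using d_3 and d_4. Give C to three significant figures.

C ≈ d_4 / d_3^3
  = 5.85e-42 / (1.17e-14)^3
  = 5.85e-42 / 1.60161e-42 ≈ 3.6526

3.65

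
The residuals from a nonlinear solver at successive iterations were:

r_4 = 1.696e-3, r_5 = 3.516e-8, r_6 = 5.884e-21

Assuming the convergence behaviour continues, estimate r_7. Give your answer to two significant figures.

8.2e-56

First estimate the order: p ≈ ln(r_6/r_5) / ln(r_5/r_4) = ln(5.884e-21/3.516e-8)/ln(3.516e-8/1.696e-3) = ln(1.67349e-13)/ln(2.07311e-05) ≈ 2.7280.
Then r_7 ≈ r_6·(r_6/r_5)^p = 5.884e-21·(1.67349e-13)^2.7280 = 5.884e-21·1.39973e-35 ≈ 8.236e-56.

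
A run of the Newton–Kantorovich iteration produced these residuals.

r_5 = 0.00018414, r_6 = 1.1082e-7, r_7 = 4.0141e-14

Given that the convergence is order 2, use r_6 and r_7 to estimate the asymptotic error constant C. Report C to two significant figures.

C ≈ r_7 / r_6^2
  = 4.0141e-14 / (1.1082e-7)^2
  = 4.0141e-14 / 1.22811e-14 ≈ 3.2685

3.3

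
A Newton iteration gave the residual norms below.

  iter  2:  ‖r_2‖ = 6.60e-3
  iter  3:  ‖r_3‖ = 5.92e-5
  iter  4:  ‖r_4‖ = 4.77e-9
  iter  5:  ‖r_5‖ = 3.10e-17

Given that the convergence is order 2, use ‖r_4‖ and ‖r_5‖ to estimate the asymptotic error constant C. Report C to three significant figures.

1.36

C ≈ ‖r_5‖ / ‖r_4‖^2
  = 3.10e-17 / (4.77e-9)^2
  = 3.10e-17 / 2.27529e-17 ≈ 1.3625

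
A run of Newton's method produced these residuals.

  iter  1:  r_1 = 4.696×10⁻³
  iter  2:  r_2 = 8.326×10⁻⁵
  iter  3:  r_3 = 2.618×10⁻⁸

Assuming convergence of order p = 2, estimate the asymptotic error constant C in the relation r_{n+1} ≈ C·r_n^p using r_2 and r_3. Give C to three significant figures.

3.78

C ≈ r_3 / r_2^2
  = 2.618×10⁻⁸ / (8.326×10⁻⁵)^2
  = 2.618×10⁻⁸ / 6.93223e-09 ≈ 3.7766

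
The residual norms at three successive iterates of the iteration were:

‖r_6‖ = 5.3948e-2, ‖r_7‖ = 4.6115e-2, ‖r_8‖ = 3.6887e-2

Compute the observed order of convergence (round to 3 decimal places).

1.423

p ≈ ln(‖r_8‖/‖r_7‖) / ln(‖r_7‖/‖r_6‖)
  = ln(3.6887e-2/4.6115e-2) / ln(4.6115e-2/5.3948e-2)
  = ln(0.799892) / ln(0.854805)
  = -0.223279 / -0.156882 ≈ 1.423229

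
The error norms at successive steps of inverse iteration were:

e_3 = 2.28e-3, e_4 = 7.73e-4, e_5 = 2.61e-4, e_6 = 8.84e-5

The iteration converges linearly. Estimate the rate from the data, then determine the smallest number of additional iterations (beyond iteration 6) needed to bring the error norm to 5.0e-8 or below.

7

Rate ρ ≈ e_6/e_5 = 8.84e-5/2.61e-4 = 0.3387.
After j more steps, e_{6+j} ≈ 8.84e-5·ρ^j; need ρ^j ≤ 5.0e-8/8.84e-5 = 0.000565611.
j ≥ ln(0.000565611)/ln(0.3387) = -7.4776/-1.08264 = 6.907.
So 7 more iterations are needed.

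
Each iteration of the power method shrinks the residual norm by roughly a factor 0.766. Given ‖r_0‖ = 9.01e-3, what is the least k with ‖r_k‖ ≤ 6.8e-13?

After k steps, ‖r_k‖ ≈ 9.01e-3·0.766^k.
Need 0.766^k ≤ 6.8e-13/9.01e-3 = 7.54717e-11.
k ≥ ln(7.54717e-11)/ln(0.766) = -23.3073/-0.26657 = 87.434.
Smallest integer k = 88.

88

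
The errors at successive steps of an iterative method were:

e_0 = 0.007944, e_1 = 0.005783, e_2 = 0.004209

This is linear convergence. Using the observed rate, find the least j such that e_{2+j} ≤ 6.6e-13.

Rate ρ ≈ e_2/e_1 = 0.004209/0.005783 = 0.7278.
After j more steps, e_{2+j} ≈ 0.004209·ρ^j; need ρ^j ≤ 6.6e-13/0.004209 = 1.56807e-10.
j ≥ ln(1.56807e-10)/ln(0.7278) = -22.5760/-0.31773 = 71.054.
So 72 more iterations are needed.

72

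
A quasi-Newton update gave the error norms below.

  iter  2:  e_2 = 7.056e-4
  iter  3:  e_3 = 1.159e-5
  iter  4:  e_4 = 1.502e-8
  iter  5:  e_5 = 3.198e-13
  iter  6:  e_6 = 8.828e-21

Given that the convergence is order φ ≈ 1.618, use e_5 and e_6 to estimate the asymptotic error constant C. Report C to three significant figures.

1.46

C ≈ e_6 / e_5^1.618
  = 8.828e-21 / (3.198e-13)^1.618
  = 8.828e-21 / 6.06587e-21 ≈ 1.4554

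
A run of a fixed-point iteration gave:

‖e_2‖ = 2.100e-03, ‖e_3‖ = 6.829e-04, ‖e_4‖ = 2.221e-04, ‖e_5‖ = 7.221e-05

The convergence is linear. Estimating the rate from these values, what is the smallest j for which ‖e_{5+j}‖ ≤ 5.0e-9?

Rate ρ ≈ ‖e_5‖/‖e_4‖ = 7.221e-05/2.221e-04 = 0.3251.
After j more steps, ‖e_{5+j}‖ ≈ 7.221e-05·ρ^j; need ρ^j ≤ 5.0e-9/7.221e-05 = 6.92425e-05.
j ≥ ln(6.92425e-05)/ln(0.3251) = -9.5779/-1.12362 = 8.524.
So 9 more iterations are needed.

9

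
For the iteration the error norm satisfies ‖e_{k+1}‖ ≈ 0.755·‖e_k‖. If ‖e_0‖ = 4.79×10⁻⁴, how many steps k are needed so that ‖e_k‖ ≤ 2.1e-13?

After k steps, ‖e_k‖ ≈ 4.79×10⁻⁴·0.755^k.
Need 0.755^k ≤ 2.1e-13/4.79×10⁻⁴ = 4.38413e-10.
k ≥ ln(4.38413e-10)/ln(0.755) = -21.5479/-0.28104 = 76.672.
Smallest integer k = 77.

77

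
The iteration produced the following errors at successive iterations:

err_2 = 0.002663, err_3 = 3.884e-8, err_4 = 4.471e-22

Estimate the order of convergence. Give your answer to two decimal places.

2.88

p ≈ ln(err_4/err_3) / ln(err_3/err_2)
  = ln(4.471e-22/3.884e-8) / ln(3.884e-8/0.002663)
  = ln(1.15113e-14) / ln(1.45851e-05)
  = -32.09545 / -11.13551 ≈ 2.88226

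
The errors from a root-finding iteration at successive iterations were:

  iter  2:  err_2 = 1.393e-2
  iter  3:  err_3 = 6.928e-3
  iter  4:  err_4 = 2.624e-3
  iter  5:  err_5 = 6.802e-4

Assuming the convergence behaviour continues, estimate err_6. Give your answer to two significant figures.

First estimate the order: p ≈ ln(err_5/err_4) / ln(err_4/err_3) = ln(6.802e-4/2.624e-3)/ln(2.624e-3/6.928e-3) = ln(0.259223)/ln(0.378753) ≈ 1.3906.
Then err_6 ≈ err_5·(err_5/err_4)^p = 6.802e-4·(0.259223)^1.3906 = 6.802e-4·0.152987 ≈ 0.0001041.

1.0e-4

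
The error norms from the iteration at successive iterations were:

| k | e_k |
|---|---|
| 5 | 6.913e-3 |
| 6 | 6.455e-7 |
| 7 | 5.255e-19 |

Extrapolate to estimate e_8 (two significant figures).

First estimate the order: p ≈ ln(e_7/e_6) / ln(e_6/e_5) = ln(5.255e-19/6.455e-7)/ln(6.455e-7/6.913e-3) = ln(8.14098e-13)/ln(9.33748e-05) ≈ 3.0000.
Then e_8 ≈ e_7·(e_7/e_6)^p = 5.255e-19·(8.14098e-13)^3.0000 = 5.255e-19·5.39548e-37 ≈ 2.835e-55.

2.8e-55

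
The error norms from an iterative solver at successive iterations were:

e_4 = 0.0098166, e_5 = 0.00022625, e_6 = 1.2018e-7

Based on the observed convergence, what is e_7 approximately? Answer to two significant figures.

First estimate the order: p ≈ ln(e_6/e_5) / ln(e_5/e_4) = ln(1.2018e-7/0.00022625)/ln(0.00022625/0.0098166) = ln(0.000531182)/ln(0.0230477) ≈ 2.0000.
Then e_7 ≈ e_6·(e_6/e_5)^p = 1.2018e-7·(0.000531182)^2.0000 = 1.2018e-7·2.82154e-07 ≈ 3.391e-14.

3.4e-14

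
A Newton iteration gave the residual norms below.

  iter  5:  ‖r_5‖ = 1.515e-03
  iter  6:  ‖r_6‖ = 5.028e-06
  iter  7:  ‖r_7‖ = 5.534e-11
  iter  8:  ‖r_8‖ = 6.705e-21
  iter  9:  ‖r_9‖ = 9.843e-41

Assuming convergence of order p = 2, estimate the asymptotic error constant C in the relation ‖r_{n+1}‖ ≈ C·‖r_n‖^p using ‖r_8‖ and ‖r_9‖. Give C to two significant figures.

2.2

C ≈ ‖r_9‖ / ‖r_8‖^2
  = 9.843e-41 / (6.705e-21)^2
  = 9.843e-41 / 4.4957e-41 ≈ 2.1894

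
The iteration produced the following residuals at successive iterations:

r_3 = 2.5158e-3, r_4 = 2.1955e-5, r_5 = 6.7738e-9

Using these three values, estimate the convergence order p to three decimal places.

p ≈ ln(r_5/r_4) / ln(r_4/r_3)
  = ln(6.7738e-9/2.1955e-5) / ln(2.1955e-5/2.5158e-3)
  = ln(0.000308531) / ln(0.00872685)
  = -8.083688 / -4.741351 ≈ 1.704933

1.705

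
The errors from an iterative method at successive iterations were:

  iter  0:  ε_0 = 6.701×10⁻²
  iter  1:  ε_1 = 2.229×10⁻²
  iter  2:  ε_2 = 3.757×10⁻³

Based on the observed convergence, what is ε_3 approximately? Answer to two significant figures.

First estimate the order: p ≈ ln(ε_2/ε_1) / ln(ε_1/ε_0) = ln(3.757×10⁻³/2.229×10⁻²)/ln(2.229×10⁻²/6.701×10⁻²) = ln(0.168551)/ln(0.332637) ≈ 1.6176.
Then ε_3 ≈ ε_2·(ε_2/ε_1)^p = 3.757×10⁻³·(0.168551)^1.6176 = 3.757×10⁻³·0.0561255 ≈ 0.0002109.

2.1e-4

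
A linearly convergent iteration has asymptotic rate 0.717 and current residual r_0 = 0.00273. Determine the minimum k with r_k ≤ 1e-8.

After k steps, r_k ≈ 0.00273·0.717^k.
Need 0.717^k ≤ 1e-8/0.00273 = 3.663e-06.
k ≥ ln(3.663e-06)/ln(0.717) = -12.5172/-0.33268 = 37.625.
Smallest integer k = 38.

38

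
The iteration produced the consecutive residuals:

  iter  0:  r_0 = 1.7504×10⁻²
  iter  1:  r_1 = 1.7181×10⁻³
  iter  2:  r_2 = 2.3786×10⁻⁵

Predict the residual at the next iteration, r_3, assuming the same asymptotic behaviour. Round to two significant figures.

First estimate the order: p ≈ ln(r_2/r_1) / ln(r_1/r_0) = ln(2.3786×10⁻⁵/1.7181×10⁻³)/ln(1.7181×10⁻³/1.7504×10⁻²) = ln(0.0138444)/ln(0.0981547) ≈ 1.8438.
Then r_3 ≈ r_2·(r_2/r_1)^p = 2.3786×10⁻⁵·(0.0138444)^1.8438 = 2.3786×10⁻⁵·0.000374008 ≈ 8.896e-09.

8.9e-9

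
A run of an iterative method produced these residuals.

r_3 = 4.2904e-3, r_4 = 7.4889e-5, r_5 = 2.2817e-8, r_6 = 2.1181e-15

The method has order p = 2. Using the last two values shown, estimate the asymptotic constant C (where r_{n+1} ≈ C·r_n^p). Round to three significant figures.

4.07

C ≈ r_6 / r_5^2
  = 2.1181e-15 / (2.2817e-8)^2
  = 2.1181e-15 / 5.20615e-16 ≈ 4.0685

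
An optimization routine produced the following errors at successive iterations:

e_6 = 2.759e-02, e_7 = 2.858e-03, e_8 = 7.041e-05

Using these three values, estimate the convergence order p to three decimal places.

1.633

p ≈ ln(e_8/e_7) / ln(e_7/e_6)
  = ln(7.041e-05/2.858e-03) / ln(2.858e-03/2.759e-02)
  = ln(0.0246361) / ln(0.103588)
  = -3.703542 / -2.267334 ≈ 1.633435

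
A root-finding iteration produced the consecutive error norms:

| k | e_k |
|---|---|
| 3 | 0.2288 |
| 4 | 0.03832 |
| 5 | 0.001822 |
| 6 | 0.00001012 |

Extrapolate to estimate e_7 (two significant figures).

First estimate the order: p ≈ ln(e_6/e_5) / ln(e_5/e_4) = ln(0.00001012/0.001822)/ln(0.001822/0.03832) = ln(0.00555434)/ln(0.047547) ≈ 1.7049.
Then e_7 ≈ e_6·(e_6/e_5)^p = 0.00001012·(0.00555434)^1.7049 = 0.00001012·0.000142831 ≈ 1.445e-09.

1.4e-9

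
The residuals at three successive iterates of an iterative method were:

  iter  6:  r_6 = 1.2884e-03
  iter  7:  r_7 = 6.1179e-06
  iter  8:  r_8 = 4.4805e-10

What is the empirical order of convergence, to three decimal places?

1.780

p ≈ ln(r_8/r_7) / ln(r_7/r_6)
  = ln(4.4805e-10/6.1179e-06) / ln(6.1179e-06/1.2884e-03)
  = ln(7.32359e-05) / ln(0.00474845)
  = -9.521825 / -5.349937 ≈ 1.779801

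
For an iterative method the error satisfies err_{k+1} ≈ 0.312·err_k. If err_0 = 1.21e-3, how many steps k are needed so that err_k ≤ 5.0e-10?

After k steps, err_k ≈ 1.21e-3·0.312^k.
Need 0.312^k ≤ 5.0e-10/1.21e-3 = 4.13223e-07.
k ≥ ln(4.13223e-07)/ln(0.312) = -14.6993/-1.16475 = 12.620.
Smallest integer k = 13.

13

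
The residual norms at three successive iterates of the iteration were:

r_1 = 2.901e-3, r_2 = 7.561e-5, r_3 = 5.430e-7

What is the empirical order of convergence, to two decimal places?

1.35

p ≈ ln(r_3/r_2) / ln(r_2/r_1)
  = ln(5.430e-7/7.561e-5) / ln(7.561e-5/2.901e-3)
  = ln(0.00718159) / ln(0.0260634)
  = -4.93623 / -3.64722 ≈ 1.35342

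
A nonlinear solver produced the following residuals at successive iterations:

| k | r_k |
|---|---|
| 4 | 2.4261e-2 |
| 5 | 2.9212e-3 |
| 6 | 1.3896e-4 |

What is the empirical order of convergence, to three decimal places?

1.439

p ≈ ln(r_6/r_5) / ln(r_5/r_4)
  = ln(1.3896e-4/2.9212e-3) / ln(2.9212e-3/2.4261e-2)
  = ln(0.0475695) / ln(0.120407)
  = -3.045563 / -2.116878 ≈ 1.438705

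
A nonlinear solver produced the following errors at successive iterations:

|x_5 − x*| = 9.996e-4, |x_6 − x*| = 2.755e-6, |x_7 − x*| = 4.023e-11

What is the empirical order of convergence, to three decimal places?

p ≈ ln(|x_7 − x*|/|x_6 − x*|) / ln(|x_6 − x*|/|x_5 − x*|)
  = ln(4.023e-11/2.755e-6) / ln(2.755e-6/9.996e-4)
  = ln(1.46025e-05) / ln(0.0027561)
  = -11.134318 / -5.893939 ≈ 1.889113

1.889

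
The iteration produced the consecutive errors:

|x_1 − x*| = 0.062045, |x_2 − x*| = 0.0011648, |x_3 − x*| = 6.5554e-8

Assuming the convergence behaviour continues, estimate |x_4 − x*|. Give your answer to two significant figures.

First estimate the order: p ≈ ln(|x_3 − x*|/|x_2 − x*|) / ln(|x_2 − x*|/|x_1 − x*|) = ln(6.5554e-8/0.0011648)/ln(0.0011648/0.062045) = ln(5.62792e-05)/ln(0.0187735) ≈ 2.4615.
Then |x_4 − x*| ≈ |x_3 − x*|·(|x_3 − x*|/|x_2 − x*|)^p = 6.5554e-8·(5.62792e-05)^2.4615 = 6.5554e-8·3.46323e-11 ≈ 2.27e-18.

2.3e-18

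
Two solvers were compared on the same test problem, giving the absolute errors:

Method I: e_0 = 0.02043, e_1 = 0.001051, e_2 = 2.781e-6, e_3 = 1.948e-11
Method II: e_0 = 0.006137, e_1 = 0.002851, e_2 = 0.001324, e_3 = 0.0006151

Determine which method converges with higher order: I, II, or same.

Method I: p ≈ ln(1.948e-11/2.781e-6)/ln(2.781e-6/0.001051) ≈ 2.00.
Method II: p ≈ ln(0.0006151/0.001324)/ln(0.001324/0.002851) ≈ 1.00.
Method I has the higher order (≈2.0 vs ≈1.0).

I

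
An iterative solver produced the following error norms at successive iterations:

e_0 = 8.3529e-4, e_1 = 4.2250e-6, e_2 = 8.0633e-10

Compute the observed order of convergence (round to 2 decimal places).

1.62

p ≈ ln(e_2/e_1) / ln(e_1/e_0)
  = ln(8.0633e-10/4.2250e-6) / ln(4.2250e-6/8.3529e-4)
  = ln(0.000190847) / ln(0.00505812)
  = -8.56404 / -5.28676 ≈ 1.61990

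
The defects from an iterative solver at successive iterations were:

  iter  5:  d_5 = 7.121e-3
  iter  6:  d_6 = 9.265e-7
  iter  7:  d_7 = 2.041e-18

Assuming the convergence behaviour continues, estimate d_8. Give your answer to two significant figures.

2.2e-53

First estimate the order: p ≈ ln(d_7/d_6) / ln(d_6/d_5) = ln(2.041e-18/9.265e-7)/ln(9.265e-7/7.121e-3) = ln(2.20291e-12)/ln(0.000130108) ≈ 3.0000.
Then d_8 ≈ d_7·(d_7/d_6)^p = 2.041e-18·(2.20291e-12)^3.0000 = 2.041e-18·1.06903e-35 ≈ 2.182e-53.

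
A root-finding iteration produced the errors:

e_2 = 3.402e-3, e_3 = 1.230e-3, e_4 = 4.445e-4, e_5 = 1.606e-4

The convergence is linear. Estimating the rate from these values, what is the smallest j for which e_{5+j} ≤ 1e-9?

Rate ρ ≈ e_5/e_4 = 1.606e-4/4.445e-4 = 0.3613.
After j more steps, e_{5+j} ≈ 1.606e-4·ρ^j; need ρ^j ≤ 1e-9/1.606e-4 = 6.22665e-06.
j ≥ ln(6.22665e-06)/ln(0.3613) = -11.9867/-1.01805 = 11.774.
So 12 more iterations are needed.

12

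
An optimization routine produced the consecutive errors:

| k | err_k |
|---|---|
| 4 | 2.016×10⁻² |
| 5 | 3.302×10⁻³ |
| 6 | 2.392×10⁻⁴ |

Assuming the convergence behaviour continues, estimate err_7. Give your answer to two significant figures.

5.3e-6

First estimate the order: p ≈ ln(err_6/err_5) / ln(err_5/err_4) = ln(2.392×10⁻⁴/3.302×10⁻³)/ln(3.302×10⁻³/2.016×10⁻²) = ln(0.0724409)/ln(0.16379) ≈ 1.4509.
Then err_7 ≈ err_6·(err_6/err_5)^p = 2.392×10⁻⁴·(0.0724409)^1.4509 = 2.392×10⁻⁴·0.0221794 ≈ 5.305e-06.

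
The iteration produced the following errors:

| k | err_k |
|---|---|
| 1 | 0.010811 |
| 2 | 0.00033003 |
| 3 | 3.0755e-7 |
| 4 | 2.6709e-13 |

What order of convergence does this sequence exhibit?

Consecutive ratios: err_4/err_3 = 2.6709e-13/3.0755e-7 = 8.68444e-07, err_3/err_2 = 3.0755e-7/0.00033003 = 0.000931885.
p ≈ ln(8.68444e-07)/ln(0.000931885) = -13.9566/-6.9783 ≈ 2.00.
So the convergence is quadratic (order 2).

2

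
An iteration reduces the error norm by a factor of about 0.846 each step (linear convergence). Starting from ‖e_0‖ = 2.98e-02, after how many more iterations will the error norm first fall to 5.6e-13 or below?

After k steps, ‖e_k‖ ≈ 2.98e-02·0.846^k.
Need 0.846^k ≤ 5.6e-13/2.98e-02 = 1.87919e-11.
k ≥ ln(1.87919e-11)/ln(0.846) = -24.6976/-0.16724 = 147.678.
Smallest integer k = 148.

148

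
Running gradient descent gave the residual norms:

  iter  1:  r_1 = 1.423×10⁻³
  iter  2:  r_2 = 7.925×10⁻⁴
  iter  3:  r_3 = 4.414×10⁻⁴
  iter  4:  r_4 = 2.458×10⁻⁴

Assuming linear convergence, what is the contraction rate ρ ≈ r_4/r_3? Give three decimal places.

ρ ≈ r_4/r_3 = 2.458×10⁻⁴/4.414×10⁻⁴ = 0.55686

0.557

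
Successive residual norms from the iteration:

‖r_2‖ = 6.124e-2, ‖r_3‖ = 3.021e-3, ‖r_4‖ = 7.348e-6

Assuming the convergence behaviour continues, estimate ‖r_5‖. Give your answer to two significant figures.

4.3e-11

First estimate the order: p ≈ ln(‖r_4‖/‖r_3‖) / ln(‖r_3‖/‖r_2‖) = ln(7.348e-6/3.021e-3)/ln(3.021e-3/6.124e-2) = ln(0.00243231)/ln(0.0493305) ≈ 2.0002.
Then ‖r_5‖ ≈ ‖r_4‖·(‖r_4‖/‖r_3‖)^p = 7.348e-6·(0.00243231)^2.0002 = 7.348e-6·5.90901e-06 ≈ 4.342e-11.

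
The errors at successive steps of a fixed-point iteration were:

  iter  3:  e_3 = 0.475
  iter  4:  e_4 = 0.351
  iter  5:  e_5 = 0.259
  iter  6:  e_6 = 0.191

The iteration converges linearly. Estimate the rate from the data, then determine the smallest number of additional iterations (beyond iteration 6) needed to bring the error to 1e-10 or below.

71

Rate ρ ≈ e_6/e_5 = 0.191/0.259 = 0.7375.
After j more steps, e_{6+j} ≈ 0.191·ρ^j; need ρ^j ≤ 1e-10/0.191 = 5.2356e-10.
j ≥ ln(5.2356e-10)/ln(0.7375) = -21.3704/-0.30449 = 70.184.
So 71 more iterations are needed.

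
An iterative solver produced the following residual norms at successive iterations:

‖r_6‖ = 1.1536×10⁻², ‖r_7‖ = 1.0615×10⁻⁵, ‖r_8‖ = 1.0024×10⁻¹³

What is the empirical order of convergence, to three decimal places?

2.643

p ≈ ln(‖r_8‖/‖r_7‖) / ln(‖r_7‖/‖r_6‖)
  = ln(1.0024×10⁻¹³/1.0615×10⁻⁵) / ln(1.0615×10⁻⁵/1.1536×10⁻²)
  = ln(9.44324e-09) / ln(0.000920163)
  = -18.477967 / -6.990960 ≈ 2.643123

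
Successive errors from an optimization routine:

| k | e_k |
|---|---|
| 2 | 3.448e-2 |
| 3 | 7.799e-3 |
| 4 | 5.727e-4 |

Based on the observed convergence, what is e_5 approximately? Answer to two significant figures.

First estimate the order: p ≈ ln(e_4/e_3) / ln(e_3/e_2) = ln(5.727e-4/7.799e-3)/ln(7.799e-3/3.448e-2) = ln(0.0734325)/ln(0.226189) ≈ 1.7569.
Then e_5 ≈ e_4·(e_4/e_3)^p = 5.727e-4·(0.0734325)^1.7569 = 5.727e-4·0.0101737 ≈ 5.826e-06.

5.8e-6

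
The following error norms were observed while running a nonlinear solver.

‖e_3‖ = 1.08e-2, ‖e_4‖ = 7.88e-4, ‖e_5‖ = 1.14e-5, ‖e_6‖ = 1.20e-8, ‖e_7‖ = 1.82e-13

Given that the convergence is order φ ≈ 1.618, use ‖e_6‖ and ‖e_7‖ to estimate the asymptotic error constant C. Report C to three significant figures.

1.19

C ≈ ‖e_7‖ / ‖e_6‖^1.618
  = 1.82e-13 / (1.20e-8)^1.618
  = 1.82e-13 / 1.52797e-13 ≈ 1.1911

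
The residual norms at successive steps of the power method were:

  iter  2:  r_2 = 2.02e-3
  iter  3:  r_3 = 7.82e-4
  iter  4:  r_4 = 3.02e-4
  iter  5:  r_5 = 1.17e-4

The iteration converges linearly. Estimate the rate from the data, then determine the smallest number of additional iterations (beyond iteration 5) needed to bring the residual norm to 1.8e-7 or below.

Rate ρ ≈ r_5/r_4 = 1.17e-4/3.02e-4 = 0.3874.
After j more steps, r_{5+j} ≈ 1.17e-4·ρ^j; need ρ^j ≤ 1.8e-7/1.17e-4 = 0.00153846.
j ≥ ln(0.00153846)/ln(0.3874) = -6.4770/-0.94830 = 6.830.
So 7 more iterations are needed.

7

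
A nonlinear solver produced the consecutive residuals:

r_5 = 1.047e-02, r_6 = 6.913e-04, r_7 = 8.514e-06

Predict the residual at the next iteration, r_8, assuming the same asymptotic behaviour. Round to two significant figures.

6.9e-9

First estimate the order: p ≈ ln(r_7/r_6) / ln(r_6/r_5) = ln(8.514e-06/6.913e-04)/ln(6.913e-04/1.047e-02) = ln(0.0123159)/ln(0.0660267) ≈ 1.6179.
Then r_8 ≈ r_7·(r_7/r_6)^p = 8.514e-06·(0.0123159)^1.6179 = 8.514e-06·0.000813889 ≈ 6.929e-09.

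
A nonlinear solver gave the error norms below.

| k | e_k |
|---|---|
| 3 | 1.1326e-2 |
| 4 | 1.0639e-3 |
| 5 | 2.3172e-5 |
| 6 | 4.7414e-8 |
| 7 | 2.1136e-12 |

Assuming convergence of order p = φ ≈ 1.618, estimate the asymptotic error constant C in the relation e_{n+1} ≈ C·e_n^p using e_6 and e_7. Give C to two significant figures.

C ≈ e_7 / e_6^1.618
  = 2.1136e-12 / (4.7414e-8)^1.618
  = 2.1136e-12 / 1.41129e-12 ≈ 1.4976

1.5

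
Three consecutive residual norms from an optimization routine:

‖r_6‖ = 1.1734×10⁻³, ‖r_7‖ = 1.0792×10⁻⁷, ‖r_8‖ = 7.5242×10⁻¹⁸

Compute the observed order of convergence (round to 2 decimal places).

p ≈ ln(‖r_8‖/‖r_7‖) / ln(‖r_7‖/‖r_6‖)
  = ln(7.5242×10⁻¹⁸/1.0792×10⁻⁷) / ln(1.0792×10⁻⁷/1.1734×10⁻³)
  = ln(6.97202e-11) / ln(9.1972e-05)
  = -23.38653 / -9.29403 ≈ 2.51630

2.52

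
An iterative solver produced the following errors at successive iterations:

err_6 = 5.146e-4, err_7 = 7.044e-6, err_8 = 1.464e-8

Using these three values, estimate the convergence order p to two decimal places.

1.44

p ≈ ln(err_8/err_7) / ln(err_7/err_6)
  = ln(1.464e-8/7.044e-6) / ln(7.044e-6/5.146e-4)
  = ln(0.00207836) / ln(0.0136883)
  = -6.17618 / -4.29121 ≈ 1.43926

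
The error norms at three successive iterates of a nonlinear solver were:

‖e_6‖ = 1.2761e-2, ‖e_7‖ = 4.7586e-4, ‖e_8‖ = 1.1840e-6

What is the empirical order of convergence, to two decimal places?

p ≈ ln(‖e_8‖/‖e_7‖) / ln(‖e_7‖/‖e_6‖)
  = ln(1.1840e-6/4.7586e-4) / ln(4.7586e-4/1.2761e-2)
  = ln(0.00248813) / ln(0.0372902)
  = -5.99622 / -3.28902 ≈ 1.82310

1.82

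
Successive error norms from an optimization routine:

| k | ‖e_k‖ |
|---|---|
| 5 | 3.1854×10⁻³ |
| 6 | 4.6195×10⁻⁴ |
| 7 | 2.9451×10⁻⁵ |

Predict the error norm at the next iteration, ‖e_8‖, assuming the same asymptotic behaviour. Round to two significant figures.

First estimate the order: p ≈ ln(‖e_7‖/‖e_6‖) / ln(‖e_6‖/‖e_5‖) = ln(2.9451×10⁻⁵/4.6195×10⁻⁴)/ln(4.6195×10⁻⁴/3.1854×10⁻³) = ln(0.0637537)/ln(0.145021) ≈ 1.4256.
Then ‖e_8‖ ≈ ‖e_7‖·(‖e_7‖/‖e_6‖)^p = 2.9451×10⁻⁵·(0.0637537)^1.4256 = 2.9451×10⁻⁵·0.0197562 ≈ 5.818e-07.

5.8e-7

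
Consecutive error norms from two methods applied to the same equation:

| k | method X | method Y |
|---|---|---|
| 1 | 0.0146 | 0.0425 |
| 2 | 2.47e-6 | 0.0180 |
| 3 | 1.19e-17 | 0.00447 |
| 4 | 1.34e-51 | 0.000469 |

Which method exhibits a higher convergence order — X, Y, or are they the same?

X

Method X: p ≈ ln(1.34e-51/1.19e-17)/ln(1.19e-17/2.47e-6) ≈ 3.00.
Method Y: p ≈ ln(0.000469/0.00447)/ln(0.00447/0.0180) ≈ 1.62.
Method X has the higher order (≈3.0 vs ≈1.6).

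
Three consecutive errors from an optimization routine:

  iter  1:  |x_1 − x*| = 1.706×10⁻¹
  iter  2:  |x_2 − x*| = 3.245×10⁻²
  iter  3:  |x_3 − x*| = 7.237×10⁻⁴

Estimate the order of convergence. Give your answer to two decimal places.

2.29

p ≈ ln(|x_3 − x*|/|x_2 − x*|) / ln(|x_2 − x*|/|x_1 − x*|)
  = ln(7.237×10⁻⁴/3.245×10⁻²) / ln(3.245×10⁻²/1.706×10⁻¹)
  = ln(0.022302) / ln(0.190211)
  = -3.80308 / -1.65962 ≈ 2.29154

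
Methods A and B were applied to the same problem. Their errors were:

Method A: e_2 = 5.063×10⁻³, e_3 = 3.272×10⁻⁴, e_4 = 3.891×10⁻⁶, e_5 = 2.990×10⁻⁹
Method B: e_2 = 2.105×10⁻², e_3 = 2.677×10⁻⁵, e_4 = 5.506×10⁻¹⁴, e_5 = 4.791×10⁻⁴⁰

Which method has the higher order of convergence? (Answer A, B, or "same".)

B

Method A: p ≈ ln(2.990×10⁻⁹/3.891×10⁻⁶)/ln(3.891×10⁻⁶/3.272×10⁻⁴) ≈ 1.62.
Method B: p ≈ ln(4.791×10⁻⁴⁰/5.506×10⁻¹⁴)/ln(5.506×10⁻¹⁴/2.677×10⁻⁵) ≈ 3.00.
Method B has the higher order (≈3.0 vs ≈1.6).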